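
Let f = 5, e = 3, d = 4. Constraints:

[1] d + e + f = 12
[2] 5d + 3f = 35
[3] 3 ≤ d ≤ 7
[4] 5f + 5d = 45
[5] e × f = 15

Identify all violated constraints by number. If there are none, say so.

Yes — all constraints hold.

[1] d + e + f = 4 + 3 + 5 = 12  ✓
[2] 5d + 3f = 5(4) + 3(5) = 35  ✓
[3] d = 4 lies in [3, 7]  ✓
[4] 5f + 5d = 5(5) + 5(4) = 45  ✓
[5] e × f = 3 × 5 = 15  ✓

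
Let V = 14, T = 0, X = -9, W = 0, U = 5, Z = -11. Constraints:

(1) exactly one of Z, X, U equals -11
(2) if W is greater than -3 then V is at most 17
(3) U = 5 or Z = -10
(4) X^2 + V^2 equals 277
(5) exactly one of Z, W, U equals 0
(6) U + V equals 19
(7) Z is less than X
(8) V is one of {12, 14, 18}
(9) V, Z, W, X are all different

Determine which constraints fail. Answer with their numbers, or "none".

None — every constraint holds.

(1) Z=-11, X=-9, U=5; 1 of them equals -11 — holds.
(2) W = 0 > -3, so we need V ≤ 17; V = 14 ≤ 17 — holds.
(3) U = 5 = 5 (first disjunct) — holds.
(4) X^2 + V^2 = (-9)^2 + 14^2 = 81 + 196 = 277 — holds.
(5) Z=-11, W=0, U=5; 1 of them equals 0 — holds.
(6) U + V = 5 + 14 = 19 — holds.
(7) Z = -11, X = -9; -11 < -9 — holds.
(8) V = 14 is in {12, 14, 18} — holds.
(9) values 14, -11, 0, -9 are pairwise distinct — holds.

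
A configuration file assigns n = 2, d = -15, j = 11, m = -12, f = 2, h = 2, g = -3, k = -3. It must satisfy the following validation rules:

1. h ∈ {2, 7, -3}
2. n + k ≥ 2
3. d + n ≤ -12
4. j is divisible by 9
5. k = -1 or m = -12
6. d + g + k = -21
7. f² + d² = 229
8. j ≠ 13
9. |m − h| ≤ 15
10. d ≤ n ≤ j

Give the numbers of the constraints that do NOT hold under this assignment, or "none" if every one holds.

The assignment fails constraints 2 and 4.

1. h = 2 is in {2, 7, -3} — holds.
2. n + k = 2 + (-3) = -1; -1 < 2, bound 2 not met — does not hold.
3. d + n = -15 + 2 = -13; -13 ≤ -12 — holds.
4. 11 = 9×1 + 2, so 9 does not divide 11 — does not hold.
5. k = -3 ≠ -1, but m = -12 = -12 (second disjunct) — holds.
6. d + g + k = -15 + (-3) + (-3) = -21 — holds.
7. f² + d² = 2² + (-15)² = 4 + 225 = 229 — holds.
8. j = 11, and 11 ≠ 13 — holds.
9. |-12 − 2| = 14; 14 ≤ 15 — holds.
10. values -15 ≤ 2 ≤ 11 — holds.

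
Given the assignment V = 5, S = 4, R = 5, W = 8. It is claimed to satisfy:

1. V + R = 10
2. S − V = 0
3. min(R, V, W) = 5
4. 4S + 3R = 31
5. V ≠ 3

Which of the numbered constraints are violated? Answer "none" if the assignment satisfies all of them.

Constraint 2 does not hold.

1. V + R = 5 + 5 = 10 — OK.
2. S − V = 4 − 5 = -1, not 0 — violated.
3. min(5, 5, 8) = 5 — OK.
4. 4S + 3R = 4(4) + 3(5) = 31 — OK.
5. V = 5, and 5 ≠ 3 — OK.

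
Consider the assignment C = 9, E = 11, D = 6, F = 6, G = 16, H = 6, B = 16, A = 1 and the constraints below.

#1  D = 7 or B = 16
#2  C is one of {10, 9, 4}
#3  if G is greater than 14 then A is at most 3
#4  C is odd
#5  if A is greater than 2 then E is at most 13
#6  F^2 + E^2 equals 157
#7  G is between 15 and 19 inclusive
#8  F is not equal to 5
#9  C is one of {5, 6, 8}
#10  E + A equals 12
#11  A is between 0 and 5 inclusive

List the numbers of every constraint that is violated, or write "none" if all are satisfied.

The assignment fails constraint 9.

#1 D = 6 ≠ 7, but B = 16 = 16 (second disjunct)  yes
#2 C = 9 is in {10, 9, 4}  yes
#3 G = 16 > 14, so we need A ≤ 3; A = 1 ≤ 3  yes
#4 C = 9 is odd  yes
#5 A = 1, not > 2; antecedent false, conditional vacuously true  yes
#6 F^2 + E^2 = 6^2 + 11^2 = 36 + 121 = 157  yes
#7 G = 16 lies in [15, 19]  yes
#8 F = 6, and 6 ≠ 5  yes
#9 C = 9 is not in {5, 6, 8}  no
#10 E + A = 11 + 1 = 12  yes
#11 A = 1 lies in [0, 5]  yes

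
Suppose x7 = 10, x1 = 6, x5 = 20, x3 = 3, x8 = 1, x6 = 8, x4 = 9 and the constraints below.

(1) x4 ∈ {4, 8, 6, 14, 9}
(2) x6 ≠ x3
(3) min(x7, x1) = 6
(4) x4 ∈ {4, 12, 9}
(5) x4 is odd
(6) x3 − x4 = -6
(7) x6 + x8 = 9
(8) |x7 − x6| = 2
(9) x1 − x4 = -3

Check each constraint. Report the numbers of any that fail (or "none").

(1) x4 = 9 is in {4, 8, 6, 14, 9}  ✔
(2) x6 = 8, x3 = 3; distinct  ✔
(3) min(10, 6) = 6  ✔
(4) x4 = 9 is in {4, 12, 9}  ✔
(5) x4 = 9 is odd  ✔
(6) x3 − x4 = 3 − 9 = -6  ✔
(7) x6 + x8 = 8 + 1 = 9  ✔
(8) |10 − 8| = 2  ✔
(9) x1 − x4 = 6 − 9 = -3  ✔

All constraints are satisfied.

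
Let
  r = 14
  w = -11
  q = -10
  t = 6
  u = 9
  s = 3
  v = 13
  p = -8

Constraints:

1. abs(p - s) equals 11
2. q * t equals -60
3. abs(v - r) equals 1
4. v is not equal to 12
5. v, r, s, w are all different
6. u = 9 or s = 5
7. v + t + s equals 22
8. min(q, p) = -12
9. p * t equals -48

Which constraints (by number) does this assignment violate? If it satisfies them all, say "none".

1. abs(-8 - 3) = 11 — holds.
2. q * t = -10 * 6 = -60 — holds.
3. abs(13 - 14) = 1 — holds.
4. v = 13, and 13 ≠ 12 — holds.
5. values 13, 14, 3, -11 are pairwise distinct — holds.
6. u = 9 = 9 (first disjunct) — holds.
7. v + t + s = 13 + 6 + 3 = 22 — holds.
8. min(-10, -8) = -10, not -12 — fails.
9. p * t = -8 * 6 = -48 — holds.

The assignment fails constraint 8.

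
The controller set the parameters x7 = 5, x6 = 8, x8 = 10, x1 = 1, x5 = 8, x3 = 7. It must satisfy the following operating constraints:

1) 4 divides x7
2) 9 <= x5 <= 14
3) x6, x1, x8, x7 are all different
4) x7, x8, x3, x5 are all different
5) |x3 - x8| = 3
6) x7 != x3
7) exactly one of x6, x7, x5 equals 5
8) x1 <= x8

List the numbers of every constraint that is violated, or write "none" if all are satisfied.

1) 5 = 4*1 + 1, so 4 does not divide 5 — fails.
2) x5 = 8 is outside [9, 14] — fails.
3) values 8, 1, 10, 5 are pairwise distinct — holds.
4) values 5, 10, 7, 8 are pairwise distinct — holds.
5) |7 - 10| = 3 — holds.
6) x7 = 5, x3 = 7; distinct — holds.
7) x6=8, x7=5, x5=8; 1 of them equals 5 — holds.
8) x1 = 1, x8 = 10; 1 ≤ 10 — holds.

Constraints 1, 2 do not hold.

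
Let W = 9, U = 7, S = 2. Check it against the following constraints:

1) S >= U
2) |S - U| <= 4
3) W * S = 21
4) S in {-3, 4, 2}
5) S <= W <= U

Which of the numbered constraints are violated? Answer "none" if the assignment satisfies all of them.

No — constraints 1, 2, 3, and 5 are not satisfied.

1) S = 2, U = 7; 2 < 7 (want ≥) — violated.
2) |2 - 7| = 5; 5 > 4, exceeds bound 4 — violated.
3) W * S = 9 * 2 = 18, not 21 — violated.
4) S = 2 is in {-3, 4, 2} — satisfied.
5) values 2, 9, 7; W = 9 is not <= U = 7 — violated.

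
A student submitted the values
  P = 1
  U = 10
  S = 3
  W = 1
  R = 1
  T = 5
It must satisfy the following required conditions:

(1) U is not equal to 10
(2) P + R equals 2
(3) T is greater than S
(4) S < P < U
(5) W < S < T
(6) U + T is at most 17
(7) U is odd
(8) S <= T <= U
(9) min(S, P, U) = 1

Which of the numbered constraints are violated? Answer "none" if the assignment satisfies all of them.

(1) U = 10, but 10 is required to differ  ✗
(2) P + R = 1 + 1 = 2  ✓
(3) T = 5, S = 3; 5 > 3  ✓
(4) values 3, 1, 10; S = 3 is not < P = 1  ✗
(5) values 1 < 3 < 5  ✓
(6) U + T = 10 + 5 = 15; 15 ≤ 17  ✓
(7) U = 10 is even  ✗
(8) values 3 <= 5 <= 10  ✓
(9) min(3, 1, 10) = 1  ✓

The assignment fails constraints 1, 4, and 7.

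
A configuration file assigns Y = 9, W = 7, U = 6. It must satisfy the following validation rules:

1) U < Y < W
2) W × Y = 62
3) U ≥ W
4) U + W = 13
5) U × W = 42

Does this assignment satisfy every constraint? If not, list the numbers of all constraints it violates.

1) values 6, 9, 7; Y = 9 is not < W = 7 — does not hold.
2) W × Y = 7 × 9 = 63, not 62 — does not hold.
3) U = 6, W = 7; 6 < 7 (want ≥) — does not hold.
4) U + W = 6 + 7 = 13 — holds.
5) U × W = 6 × 7 = 42 — holds.

The assignment fails constraints 1, 2, and 3.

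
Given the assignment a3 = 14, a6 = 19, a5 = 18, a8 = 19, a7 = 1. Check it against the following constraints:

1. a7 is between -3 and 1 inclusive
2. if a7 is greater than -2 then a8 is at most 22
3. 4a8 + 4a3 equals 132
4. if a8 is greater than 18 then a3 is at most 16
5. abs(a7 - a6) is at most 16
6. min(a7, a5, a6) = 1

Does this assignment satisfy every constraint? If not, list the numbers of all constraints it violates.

Violated: 5.

1. a7 = 1 lies in [-3, 1]  true
2. a7 = 1 > -2, so we need a8 ≤ 22; a8 = 19 ≤ 22  true
3. 4a8 + 4a3 = 4(19) + 4(14) = 132  true
4. a8 = 19 > 18, so we need a3 ≤ 16; a3 = 14 ≤ 16  true
5. abs(1 - 19) = 18; 18 > 16, exceeds bound 16  false
6. min(1, 18, 19) = 1  true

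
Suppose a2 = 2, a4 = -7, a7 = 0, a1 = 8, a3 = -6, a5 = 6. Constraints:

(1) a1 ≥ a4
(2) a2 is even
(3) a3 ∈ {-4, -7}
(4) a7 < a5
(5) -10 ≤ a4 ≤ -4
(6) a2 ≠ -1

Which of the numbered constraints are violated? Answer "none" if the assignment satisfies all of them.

(1) a1 = 8, a4 = -7; 8 ≥ -7 — satisfied.
(2) a2 = 2 is even — satisfied.
(3) a3 = -6 is not in {-4, -7} — violated.
(4) a7 = 0, a5 = 6; 0 < 6 — satisfied.
(5) a4 = -7 lies in [-10, -4] — satisfied.
(6) a2 = 2, and 2 ≠ -1 — satisfied.

Violated: 3.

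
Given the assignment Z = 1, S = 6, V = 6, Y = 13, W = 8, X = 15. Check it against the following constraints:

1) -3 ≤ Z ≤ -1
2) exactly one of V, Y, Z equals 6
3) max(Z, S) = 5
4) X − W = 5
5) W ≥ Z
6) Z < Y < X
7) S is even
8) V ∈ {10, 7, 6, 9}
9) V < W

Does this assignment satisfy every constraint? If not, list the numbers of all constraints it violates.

1) Z = 1 is outside [-3, -1]  ✘
2) V=6, Y=13, Z=1; 1 of them equals 6  ✔
3) max(1, 6) = 6, not 5  ✘
4) X − W = 15 − 8 = 7, not 5  ✘
5) W = 8, Z = 1; 8 ≥ 1  ✔
6) values 1 < 13 < 15  ✔
7) S = 6 is even  ✔
8) V = 6 is in {10, 7, 6, 9}  ✔
9) V = 6, W = 8; 6 < 8  ✔

Constraints 1, 3, and 4 are violated.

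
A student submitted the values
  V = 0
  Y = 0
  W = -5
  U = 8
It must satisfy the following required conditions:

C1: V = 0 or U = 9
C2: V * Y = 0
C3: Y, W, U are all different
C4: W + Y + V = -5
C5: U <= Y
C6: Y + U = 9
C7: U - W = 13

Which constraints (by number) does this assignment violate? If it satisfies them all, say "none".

The assignment fails constraints 5, 6.

C1: V = 0 = 0 (first disjunct)  ✓
C2: V * Y = 0 * 0 = 0  ✓
C3: values 0, -5, 8 are pairwise distinct  ✓
C4: W + Y + V = -5 + 0 + 0 = -5  ✓
C5: U = 8, Y = 0; 8 > 0 (want ≤)  ✗
C6: Y + U = 0 + 8 = 8, not 9  ✗
C7: U - W = 8 - (-5) = 13  ✓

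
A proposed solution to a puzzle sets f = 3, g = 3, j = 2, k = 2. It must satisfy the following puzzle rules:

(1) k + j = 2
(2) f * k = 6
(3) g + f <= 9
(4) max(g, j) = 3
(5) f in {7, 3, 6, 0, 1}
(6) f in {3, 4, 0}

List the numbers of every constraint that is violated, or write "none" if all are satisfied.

Constraint 1 does not hold.

(1) k + j = 2 + 2 = 4, not 2 — violated.
(2) f * k = 3 * 2 = 6 — OK.
(3) g + f = 3 + 3 = 6; 6 ≤ 9 — OK.
(4) max(3, 2) = 3 — OK.
(5) f = 3 is in {7, 3, 6, 0, 1} — OK.
(6) f = 3 is in {3, 4, 0} — OK.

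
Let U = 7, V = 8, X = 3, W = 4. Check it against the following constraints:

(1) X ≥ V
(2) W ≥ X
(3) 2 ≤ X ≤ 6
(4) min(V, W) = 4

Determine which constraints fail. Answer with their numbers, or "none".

(1) X = 3, V = 8; 3 < 8 (want ≥) — fails.
(2) W = 4, X = 3; 4 ≥ 3 — holds.
(3) X = 3 lies in [2, 6] — holds.
(4) min(8, 4) = 4 — holds.

No — constraint 1 is not satisfied.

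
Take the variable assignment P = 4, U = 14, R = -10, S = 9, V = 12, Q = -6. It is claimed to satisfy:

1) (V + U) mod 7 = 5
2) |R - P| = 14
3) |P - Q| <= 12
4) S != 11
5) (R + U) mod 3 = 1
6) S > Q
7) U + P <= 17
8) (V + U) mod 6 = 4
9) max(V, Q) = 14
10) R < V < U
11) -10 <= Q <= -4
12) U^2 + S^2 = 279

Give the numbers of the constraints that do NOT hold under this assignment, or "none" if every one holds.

Constraints 7, 8, 9, and 12 are violated.

1) V + U = 26; 26 mod 7 = 5 — OK.
2) |-10 - 4| = 14 — OK.
3) |4 - (-6)| = 10; 10 ≤ 12 — OK.
4) S = 9, and 9 ≠ 11 — OK.
5) R + U = 4; 4 mod 3 = 1 — OK.
6) S = 9, Q = -6; 9 > -6 — OK.
7) U + P = 14 + 4 = 18; 18 > 17, bound 17 not met — violated.
8) V + U = 26; 26 mod 6 = 2, not 4 — violated.
9) max(12, -6) = 12, not 14 — violated.
10) values -10 < 12 < 14 — OK.
11) Q = -6 lies in [-10, -4] — OK.
12) U^2 + S^2 = 14^2 + 9^2 = 196 + 81 = 277, not 279 — violated.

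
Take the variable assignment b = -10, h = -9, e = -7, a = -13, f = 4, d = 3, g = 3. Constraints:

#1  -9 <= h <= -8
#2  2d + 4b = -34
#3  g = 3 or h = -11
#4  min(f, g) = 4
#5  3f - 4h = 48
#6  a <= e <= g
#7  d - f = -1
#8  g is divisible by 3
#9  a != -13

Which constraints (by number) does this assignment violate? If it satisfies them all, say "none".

Constraints 4, 9 are violated.

#1 h = -9 lies in [-9, -8]  true
#2 2d + 4b = 2(3) + 4(-10) = -34  true
#3 g = 3 = 3 (first disjunct)  true
#4 min(4, 3) = 3, not 4  false
#5 3f - 4h = 3(4) - 4(-9) = 48  true
#6 values -13 <= -7 <= 3  true
#7 d - f = 3 - 4 = -1  true
#8 3 / 3 = 1, so 3 divides 3  true
#9 a = -13, but -13 is required to differ  false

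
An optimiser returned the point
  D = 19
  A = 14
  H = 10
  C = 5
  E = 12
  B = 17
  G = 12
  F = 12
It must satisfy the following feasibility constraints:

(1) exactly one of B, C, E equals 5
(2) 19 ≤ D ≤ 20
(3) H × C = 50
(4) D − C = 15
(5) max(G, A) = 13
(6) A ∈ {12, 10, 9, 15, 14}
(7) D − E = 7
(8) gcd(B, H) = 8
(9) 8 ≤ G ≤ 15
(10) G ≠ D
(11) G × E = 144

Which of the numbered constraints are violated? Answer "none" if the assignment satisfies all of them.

(1) B=17, C=5, E=12; 1 of them equals 5 — OK.
(2) D = 19 lies in [19, 20] — OK.
(3) H × C = 10 × 5 = 50 — OK.
(4) D − C = 19 − 5 = 14, not 15 — violated.
(5) max(12, 14) = 14, not 13 — violated.
(6) A = 14 is in {12, 10, 9, 15, 14} — OK.
(7) D − E = 19 − 12 = 7 — OK.
(8) gcd(17, 10) = 1, not 8 — violated.
(9) G = 12 lies in [8, 15] — OK.
(10) G = 12, D = 19; distinct — OK.
(11) G × E = 12 × 12 = 144 — OK.

No — constraints 4, 5, and 8 are not satisfied.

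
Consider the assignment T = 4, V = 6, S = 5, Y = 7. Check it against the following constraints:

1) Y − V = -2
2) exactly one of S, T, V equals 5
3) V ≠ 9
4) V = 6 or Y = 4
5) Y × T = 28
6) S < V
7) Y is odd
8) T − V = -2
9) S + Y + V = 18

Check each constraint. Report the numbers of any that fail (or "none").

1) Y − V = 7 − 6 = 1, not -2  false
2) S=5, T=4, V=6; 1 of them equals 5  true
3) V = 6, and 6 ≠ 9  true
4) V = 6 = 6 (first disjunct)  true
5) Y × T = 7 × 4 = 28  true
6) S = 5, V = 6; 5 < 6  true
7) Y = 7 is odd  true
8) T − V = 4 − 6 = -2  true
9) S + Y + V = 5 + 7 + 6 = 18  true

The assignment fails constraint 1.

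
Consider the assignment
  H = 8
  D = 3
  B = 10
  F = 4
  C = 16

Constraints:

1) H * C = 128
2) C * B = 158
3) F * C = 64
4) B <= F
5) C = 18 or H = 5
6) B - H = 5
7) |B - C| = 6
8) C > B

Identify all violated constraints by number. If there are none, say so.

1) H * C = 8 * 16 = 128 — holds.
2) C * B = 16 * 10 = 160, not 158 — fails.
3) F * C = 4 * 16 = 64 — holds.
4) B = 10, F = 4; 10 > 4 (want ≤) — fails.
5) C = 16 ≠ 18 and H = 8 ≠ 5; both disjuncts false — fails.
6) B - H = 10 - 8 = 2, not 5 — fails.
7) |10 - 16| = 6 — holds.
8) C = 16, B = 10; 16 > 10 — holds.

Constraints 2, 4, 5, and 6 do not hold.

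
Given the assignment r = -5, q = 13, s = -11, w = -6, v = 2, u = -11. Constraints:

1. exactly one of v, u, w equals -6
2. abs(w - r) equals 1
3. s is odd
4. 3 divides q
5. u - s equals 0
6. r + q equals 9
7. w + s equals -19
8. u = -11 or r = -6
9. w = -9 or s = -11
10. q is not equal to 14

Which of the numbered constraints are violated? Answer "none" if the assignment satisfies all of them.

1. v=2, u=-11, w=-6; 1 of them equals -6  holds
2. abs(-6 - (-5)) = 1  holds
3. s = -11 is odd  holds
4. 13 = 3*4 + 1, so 3 does not divide 13  fails
5. u - s = -11 - (-11) = 0  holds
6. r + q = -5 + 13 = 8, not 9  fails
7. w + s = -6 + (-11) = -17, not -19  fails
8. u = -11 = -11 (first disjunct)  holds
9. w = -6 ≠ -9, but s = -11 = -11 (second disjunct)  holds
10. q = 13, and 13 ≠ 14  holds

The assignment fails constraints 4, 6, 7.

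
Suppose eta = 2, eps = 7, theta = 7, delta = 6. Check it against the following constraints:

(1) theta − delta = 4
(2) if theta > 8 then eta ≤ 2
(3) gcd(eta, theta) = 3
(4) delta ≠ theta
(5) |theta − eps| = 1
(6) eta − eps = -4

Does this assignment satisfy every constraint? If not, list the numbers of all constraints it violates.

Constraints 1, 3, 5, 6 are violated.

(1) theta − delta = 7 − 6 = 1, not 4 — violated.
(2) theta = 7, not > 8; antecedent false, conditional vacuously true — OK.
(3) gcd(2, 7) = 1, not 3 — violated.
(4) delta = 6, theta = 7; distinct — OK.
(5) |7 − 7| = 0, not 1 — violated.
(6) eta − eps = 2 − 7 = -5, not -4 — violated.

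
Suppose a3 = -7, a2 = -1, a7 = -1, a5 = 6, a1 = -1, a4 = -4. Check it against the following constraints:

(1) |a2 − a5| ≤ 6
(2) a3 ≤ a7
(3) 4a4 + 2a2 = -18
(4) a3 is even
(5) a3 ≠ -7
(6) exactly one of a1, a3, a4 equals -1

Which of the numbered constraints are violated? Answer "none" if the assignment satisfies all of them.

(1) |-1 − 6| = 7; 7 > 6, exceeds bound 6 — does not hold.
(2) a3 = -7, a7 = -1; -7 ≤ -1 — holds.
(3) 4a4 + 2a2 = 4(-4) + 2(-1) = -18 — holds.
(4) a3 = -7 is odd — does not hold.
(5) a3 = -7, but -7 is required to differ — does not hold.
(6) a1=-1, a3=-7, a4=-4; 1 of them equals -1 — holds.

No — constraints 1, 4, and 5 are not satisfied.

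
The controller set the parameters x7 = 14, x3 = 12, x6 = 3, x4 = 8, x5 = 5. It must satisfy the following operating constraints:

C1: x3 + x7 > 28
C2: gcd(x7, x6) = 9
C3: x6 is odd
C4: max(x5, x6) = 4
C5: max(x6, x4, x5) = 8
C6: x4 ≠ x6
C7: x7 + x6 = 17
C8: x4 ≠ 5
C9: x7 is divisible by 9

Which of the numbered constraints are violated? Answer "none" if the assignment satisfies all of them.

C1: x3 + x7 = 12 + 14 = 26; 26 ≤ 28, bound 28 not met — does not hold.
C2: gcd(14, 3) = 1, not 9 — does not hold.
C3: x6 = 3 is odd — holds.
C4: max(5, 3) = 5, not 4 — does not hold.
C5: max(3, 8, 5) = 8 — holds.
C6: x4 = 8, x6 = 3; distinct — holds.
C7: x7 + x6 = 14 + 3 = 17 — holds.
C8: x4 = 8, and 8 ≠ 5 — holds.
C9: 14 = 9×1 + 5, so 9 does not divide 14 — does not hold.

Constraints 1, 2, 4, and 9 do not hold.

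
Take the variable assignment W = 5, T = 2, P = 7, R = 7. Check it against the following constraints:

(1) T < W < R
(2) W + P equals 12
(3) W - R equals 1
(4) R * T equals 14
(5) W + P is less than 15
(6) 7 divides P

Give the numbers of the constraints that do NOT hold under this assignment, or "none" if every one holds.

(1) values 2 < 5 < 7  true
(2) W + P = 5 + 7 = 12  true
(3) W - R = 5 - 7 = -2, not 1  false
(4) R * T = 7 * 2 = 14  true
(5) W + P = 5 + 7 = 12; 12 < 15  true
(6) 7 / 7 = 1, so 7 divides 7  true

Constraint 3 does not hold.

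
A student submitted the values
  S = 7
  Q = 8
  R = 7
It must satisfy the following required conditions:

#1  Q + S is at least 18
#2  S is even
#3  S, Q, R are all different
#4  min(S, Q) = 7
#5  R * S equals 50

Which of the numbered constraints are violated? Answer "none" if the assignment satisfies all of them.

#1 Q + S = 8 + 7 = 15; 15 < 18, bound 18 not met — fails.
#2 S = 7 is odd — fails.
#3 S = R = 7, not all different — fails.
#4 min(7, 8) = 7 — holds.
#5 R * S = 7 * 7 = 49, not 50 — fails.

Violated: 1, 2, 3, 5.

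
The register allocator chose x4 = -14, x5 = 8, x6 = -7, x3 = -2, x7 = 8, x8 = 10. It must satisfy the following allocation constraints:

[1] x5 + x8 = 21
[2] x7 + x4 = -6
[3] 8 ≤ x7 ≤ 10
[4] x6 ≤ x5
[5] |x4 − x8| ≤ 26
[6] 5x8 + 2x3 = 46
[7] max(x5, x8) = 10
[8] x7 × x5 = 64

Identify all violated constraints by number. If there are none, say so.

No — constraint 1 is not satisfied.

[1] x5 + x8 = 8 + 10 = 18, not 21 — fails.
[2] x7 + x4 = 8 + (-14) = -6 — holds.
[3] x7 = 8 lies in [8, 10] — holds.
[4] x6 = -7, x5 = 8; -7 ≤ 8 — holds.
[5] |-14 − 10| = 24; 24 ≤ 26 — holds.
[6] 5x8 + 2x3 = 5(10) + 2(-2) = 46 — holds.
[7] max(8, 10) = 10 — holds.
[8] x7 × x5 = 8 × 8 = 64 — holds.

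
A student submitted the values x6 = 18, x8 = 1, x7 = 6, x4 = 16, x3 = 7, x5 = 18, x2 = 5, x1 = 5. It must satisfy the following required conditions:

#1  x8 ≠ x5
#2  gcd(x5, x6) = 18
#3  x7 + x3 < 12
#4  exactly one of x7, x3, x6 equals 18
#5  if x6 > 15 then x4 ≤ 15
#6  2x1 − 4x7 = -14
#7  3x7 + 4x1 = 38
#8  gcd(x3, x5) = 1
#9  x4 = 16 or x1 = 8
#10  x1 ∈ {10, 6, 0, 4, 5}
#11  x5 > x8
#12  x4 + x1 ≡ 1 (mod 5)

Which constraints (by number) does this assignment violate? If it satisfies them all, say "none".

Violated: 3 and 5.

#1 x8 = 1, x5 = 18; distinct — satisfied.
#2 gcd(18, 18) = 18 — satisfied.
#3 x7 + x3 = 6 + 7 = 13; 13 ≥ 12, bound 12 not met — violated.
#4 x7=6, x3=7, x6=18; 1 of them equals 18 — satisfied.
#5 x6 = 18 > 15, so we need x4 ≤ 15; but x4 = 16 > 15 — violated.
#6 2x1 − 4x7 = 2(5) − 4(6) = -14 — satisfied.
#7 3x7 + 4x1 = 3(6) + 4(5) = 38 — satisfied.
#8 gcd(7, 18) = 1 — satisfied.
#9 x4 = 16 = 16 (first disjunct) — satisfied.
#10 x1 = 5 is in {10, 6, 0, 4, 5} — satisfied.
#11 x5 = 18, x8 = 1; 18 > 1 — satisfied.
#12 x4 + x1 = 21; 21 mod 5 = 1 — satisfied.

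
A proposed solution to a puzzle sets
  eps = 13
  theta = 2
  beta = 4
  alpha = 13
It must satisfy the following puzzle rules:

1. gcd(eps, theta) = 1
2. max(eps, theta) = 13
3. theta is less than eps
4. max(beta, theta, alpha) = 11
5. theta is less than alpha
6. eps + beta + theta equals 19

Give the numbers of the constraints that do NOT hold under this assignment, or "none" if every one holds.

1. gcd(13, 2) = 1 — holds.
2. max(13, 2) = 13 — holds.
3. theta = 2, eps = 13; 2 < 13 — holds.
4. max(4, 2, 13) = 13, not 11 — fails.
5. theta = 2, alpha = 13; 2 < 13 — holds.
6. eps + beta + theta = 13 + 4 + 2 = 19 — holds.

Constraint 4 is violated.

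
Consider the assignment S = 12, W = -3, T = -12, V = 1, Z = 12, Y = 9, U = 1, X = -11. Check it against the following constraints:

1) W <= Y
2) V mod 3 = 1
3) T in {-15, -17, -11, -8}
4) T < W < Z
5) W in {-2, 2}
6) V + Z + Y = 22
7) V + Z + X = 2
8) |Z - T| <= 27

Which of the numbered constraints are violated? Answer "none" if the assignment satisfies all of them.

Violated: 3 and 5.

1) W = -3, Y = 9; -3 ≤ 9  ✔
2) 1 mod 3 = 1  ✔
3) T = -12 is not in {-15, -17, -11, -8}  ✘
4) values -12 < -3 < 12  ✔
5) W = -3 is not in {-2, 2}  ✘
6) V + Z + Y = 1 + 12 + 9 = 22  ✔
7) V + Z + X = 1 + 12 + (-11) = 2  ✔
8) |12 - (-12)| = 24; 24 ≤ 27  ✔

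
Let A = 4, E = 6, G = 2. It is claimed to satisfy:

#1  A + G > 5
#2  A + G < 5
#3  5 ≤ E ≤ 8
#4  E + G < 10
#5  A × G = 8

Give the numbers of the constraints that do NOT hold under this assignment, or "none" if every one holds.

Constraint 2 does not hold.

#1 A + G = 4 + 2 = 6; 6 > 5  ✓
#2 A + G = 4 + 2 = 6; 6 ≥ 5, bound 5 not met  ✗
#3 E = 6 lies in [5, 8]  ✓
#4 E + G = 6 + 2 = 8; 8 < 10  ✓
#5 A × G = 4 × 2 = 8  ✓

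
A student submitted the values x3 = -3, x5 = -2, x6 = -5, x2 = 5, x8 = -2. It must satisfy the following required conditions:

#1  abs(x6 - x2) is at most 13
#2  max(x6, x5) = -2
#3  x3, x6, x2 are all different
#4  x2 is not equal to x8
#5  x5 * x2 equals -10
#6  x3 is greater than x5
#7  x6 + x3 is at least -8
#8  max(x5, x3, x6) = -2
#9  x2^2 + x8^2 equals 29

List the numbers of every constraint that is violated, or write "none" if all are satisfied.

#1 abs(-5 - 5) = 10; 10 ≤ 13 — holds.
#2 max(-5, -2) = -2 — holds.
#3 values -3, -5, 5 are pairwise distinct — holds.
#4 x2 = 5, x8 = -2; distinct — holds.
#5 x5 * x2 = -2 * 5 = -10 — holds.
#6 x3 = -3, x5 = -2; -3 ≤ -2 (want >) — fails.
#7 x6 + x3 = -5 + (-3) = -8; -8 ≥ -8 — holds.
#8 max(-2, -3, -5) = -2 — holds.
#9 x2^2 + x8^2 = 5^2 + (-2)^2 = 25 + 4 = 29 — holds.

Violated: 6.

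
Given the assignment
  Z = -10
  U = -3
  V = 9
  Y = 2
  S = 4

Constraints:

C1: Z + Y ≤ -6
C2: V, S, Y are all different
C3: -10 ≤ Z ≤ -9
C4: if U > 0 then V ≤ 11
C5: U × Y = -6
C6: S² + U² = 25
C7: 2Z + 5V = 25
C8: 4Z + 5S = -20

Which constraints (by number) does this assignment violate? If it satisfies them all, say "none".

C1: Z + Y = -10 + 2 = -8; -8 ≤ -6 — OK.
C2: values 9, 4, 2 are pairwise distinct — OK.
C3: Z = -10 lies in [-10, -9] — OK.
C4: U = -3, not > 0; antecedent false, conditional vacuously true — OK.
C5: U × Y = -3 × 2 = -6 — OK.
C6: S² + U² = 4² + (-3)² = 16 + 9 = 25 — OK.
C7: 2Z + 5V = 2(-10) + 5(9) = 25 — OK.
C8: 4Z + 5S = 4(-10) + 5(4) = -20 — OK.

No violations.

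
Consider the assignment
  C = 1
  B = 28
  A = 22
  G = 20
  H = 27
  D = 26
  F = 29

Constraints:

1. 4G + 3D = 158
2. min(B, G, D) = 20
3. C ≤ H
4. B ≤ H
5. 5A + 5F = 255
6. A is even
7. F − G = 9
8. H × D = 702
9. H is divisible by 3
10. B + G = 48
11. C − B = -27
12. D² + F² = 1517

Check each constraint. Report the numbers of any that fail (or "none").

Constraint 4 is violated.

1. 4G + 3D = 4(20) + 3(26) = 158  yes
2. min(28, 20, 26) = 20  yes
3. C = 1, H = 27; 1 ≤ 27  yes
4. B = 28, H = 27; 28 > 27 (want ≤)  no
5. 5A + 5F = 5(22) + 5(29) = 255  yes
6. A = 22 is even  yes
7. F − G = 29 − 20 = 9  yes
8. H × D = 27 × 26 = 702  yes
9. 27 / 3 = 9, so 3 divides 27  yes
10. B + G = 28 + 20 = 48  yes
11. C − B = 1 − 28 = -27  yes
12. D² + F² = 26² + 29² = 676 + 841 = 1517  yes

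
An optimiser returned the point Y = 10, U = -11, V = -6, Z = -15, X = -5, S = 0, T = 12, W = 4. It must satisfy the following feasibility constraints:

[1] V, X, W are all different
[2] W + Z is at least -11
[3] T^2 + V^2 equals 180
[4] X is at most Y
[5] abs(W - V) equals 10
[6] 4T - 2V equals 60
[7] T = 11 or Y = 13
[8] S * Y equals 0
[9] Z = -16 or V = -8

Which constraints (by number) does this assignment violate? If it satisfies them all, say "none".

[1] values -6, -5, 4 are pairwise distinct — OK.
[2] W + Z = 4 + (-15) = -11; -11 ≥ -11 — OK.
[3] T^2 + V^2 = 12^2 + (-6)^2 = 144 + 36 = 180 — OK.
[4] X = -5, Y = 10; -5 ≤ 10 — OK.
[5] abs(4 - (-6)) = 10 — OK.
[6] 4T - 2V = 4(12) - 2(-6) = 60 — OK.
[7] T = 12 ≠ 11 and Y = 10 ≠ 13; both disjuncts false — violated.
[8] S * Y = 0 * 10 = 0 — OK.
[9] Z = -15 ≠ -16 and V = -6 ≠ -8; both disjuncts false — violated.

Constraints 7, 9 do not hold.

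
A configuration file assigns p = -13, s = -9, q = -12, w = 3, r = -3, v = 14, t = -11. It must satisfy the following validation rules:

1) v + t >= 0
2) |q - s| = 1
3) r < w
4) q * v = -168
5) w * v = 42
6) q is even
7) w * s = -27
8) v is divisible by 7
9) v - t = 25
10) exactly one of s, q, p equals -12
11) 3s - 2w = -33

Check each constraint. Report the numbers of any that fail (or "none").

1) v + t = 14 + (-11) = 3; 3 ≥ 0  yes
2) |-12 - (-9)| = 3, not 1  no
3) r = -3, w = 3; -3 < 3  yes
4) q * v = -12 * 14 = -168  yes
5) w * v = 3 * 14 = 42  yes
6) q = -12 is even  yes
7) w * s = 3 * (-9) = -27  yes
8) 14 / 7 = 2, so 7 divides 14  yes
9) v - t = 14 - (-11) = 25  yes
10) s=-9, q=-12, p=-13; 1 of them equals -12  yes
11) 3s - 2w = 3(-9) - 2(3) = -33  yes

Constraint 2 is violated.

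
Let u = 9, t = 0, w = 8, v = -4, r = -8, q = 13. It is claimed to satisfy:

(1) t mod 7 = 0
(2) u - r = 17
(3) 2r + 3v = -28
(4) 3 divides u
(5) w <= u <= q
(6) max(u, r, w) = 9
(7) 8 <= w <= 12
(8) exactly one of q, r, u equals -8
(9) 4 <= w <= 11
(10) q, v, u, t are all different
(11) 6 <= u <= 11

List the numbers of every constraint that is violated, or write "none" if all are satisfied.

(1) 0 mod 7 = 0 — satisfied.
(2) u - r = 9 - (-8) = 17 — satisfied.
(3) 2r + 3v = 2(-8) + 3(-4) = -28 — satisfied.
(4) 9 / 3 = 3, so 3 divides 9 — satisfied.
(5) values 8 <= 9 <= 13 — satisfied.
(6) max(9, -8, 8) = 9 — satisfied.
(7) w = 8 lies in [8, 12] — satisfied.
(8) q=13, r=-8, u=9; 1 of them equals -8 — satisfied.
(9) w = 8 lies in [4, 11] — satisfied.
(10) values 13, -4, 9, 0 are pairwise distinct — satisfied.
(11) u = 9 lies in [6, 11] — satisfied.

No violations.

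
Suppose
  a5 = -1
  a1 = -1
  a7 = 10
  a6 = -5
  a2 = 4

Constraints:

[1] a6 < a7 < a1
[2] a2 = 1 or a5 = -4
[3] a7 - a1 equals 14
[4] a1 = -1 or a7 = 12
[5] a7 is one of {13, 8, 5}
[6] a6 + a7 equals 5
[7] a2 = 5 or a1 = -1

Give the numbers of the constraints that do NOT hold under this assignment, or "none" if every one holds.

[1] values -5, 10, -1; a7 = 10 is not < a1 = -1  no
[2] a2 = 4 ≠ 1 and a5 = -1 ≠ -4; both disjuncts false  no
[3] a7 - a1 = 10 - (-1) = 11, not 14  no
[4] a1 = -1 = -1 (first disjunct)  yes
[5] a7 = 10 is not in {13, 8, 5}  no
[6] a6 + a7 = -5 + 10 = 5  yes
[7] a2 = 4 ≠ 5, but a1 = -1 = -1 (second disjunct)  yes

Constraints 1, 2, 3, 5 are violated.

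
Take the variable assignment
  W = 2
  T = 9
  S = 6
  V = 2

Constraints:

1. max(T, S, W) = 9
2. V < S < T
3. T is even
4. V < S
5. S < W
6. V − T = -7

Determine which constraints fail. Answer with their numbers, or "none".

Violated: 3, 5.

1. max(9, 6, 2) = 9 — holds.
2. values 2 < 6 < 9 — holds.
3. T = 9 is odd — fails.
4. V = 2, S = 6; 2 < 6 — holds.
5. S = 6, W = 2; 6 ≥ 2 (want <) — fails.
6. V − T = 2 − 9 = -7 — holds.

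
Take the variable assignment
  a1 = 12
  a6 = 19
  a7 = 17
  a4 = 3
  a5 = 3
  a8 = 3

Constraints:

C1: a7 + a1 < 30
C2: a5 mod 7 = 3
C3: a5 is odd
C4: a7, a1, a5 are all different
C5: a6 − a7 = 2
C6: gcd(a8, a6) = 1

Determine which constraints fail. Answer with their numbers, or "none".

Yes — all constraints hold.

C1: a7 + a1 = 17 + 12 = 29; 29 < 30 — holds.
C2: 3 mod 7 = 3 — holds.
C3: a5 = 3 is odd — holds.
C4: values 17, 12, 3 are pairwise distinct — holds.
C5: a6 − a7 = 19 − 17 = 2 — holds.
C6: gcd(3, 19) = 1 — holds.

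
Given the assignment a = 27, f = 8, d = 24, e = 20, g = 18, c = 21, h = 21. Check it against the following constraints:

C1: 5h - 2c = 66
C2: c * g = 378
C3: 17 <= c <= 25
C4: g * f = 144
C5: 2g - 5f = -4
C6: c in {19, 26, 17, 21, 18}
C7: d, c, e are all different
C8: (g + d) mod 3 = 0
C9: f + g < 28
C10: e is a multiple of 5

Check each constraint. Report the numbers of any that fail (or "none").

No — constraint 1 is not satisfied.

C1: 5h - 2c = 5(21) - 2(21) = 63, not 66  FAIL
C2: c * g = 21 * 18 = 378  OK
C3: c = 21 lies in [17, 25]  OK
C4: g * f = 18 * 8 = 144  OK
C5: 2g - 5f = 2(18) - 5(8) = -4  OK
C6: c = 21 is in {19, 26, 17, 21, 18}  OK
C7: values 24, 21, 20 are pairwise distinct  OK
C8: g + d = 42; 42 mod 3 = 0  OK
C9: f + g = 8 + 18 = 26; 26 < 28  OK
C10: 20 / 5 = 4, so 5 divides 20  OK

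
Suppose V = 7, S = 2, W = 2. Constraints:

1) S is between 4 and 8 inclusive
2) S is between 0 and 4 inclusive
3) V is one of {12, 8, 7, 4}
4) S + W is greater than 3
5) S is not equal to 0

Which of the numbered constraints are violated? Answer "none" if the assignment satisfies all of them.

1) S = 2 is outside [4, 8]  false
2) S = 2 lies in [0, 4]  true
3) V = 7 is in {12, 8, 7, 4}  true
4) S + W = 2 + 2 = 4; 4 > 3  true
5) S = 2, and 2 ≠ 0  true

Violated: 1.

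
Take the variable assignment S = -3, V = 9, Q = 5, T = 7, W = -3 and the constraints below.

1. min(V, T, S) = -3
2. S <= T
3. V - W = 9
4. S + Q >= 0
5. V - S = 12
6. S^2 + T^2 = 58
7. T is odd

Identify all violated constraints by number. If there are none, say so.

1. min(9, 7, -3) = -3 — OK.
2. S = -3, T = 7; -3 ≤ 7 — OK.
3. V - W = 9 - (-3) = 12, not 9 — violated.
4. S + Q = -3 + 5 = 2; 2 ≥ 0 — OK.
5. V - S = 9 - (-3) = 12 — OK.
6. S^2 + T^2 = (-3)^2 + 7^2 = 9 + 49 = 58 — OK.
7. T = 7 is odd — OK.

Constraint 3 does not hold.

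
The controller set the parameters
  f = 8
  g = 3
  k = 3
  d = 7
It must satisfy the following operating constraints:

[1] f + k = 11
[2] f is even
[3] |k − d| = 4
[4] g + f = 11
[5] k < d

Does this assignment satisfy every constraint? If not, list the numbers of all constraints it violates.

[1] f + k = 8 + 3 = 11  true
[2] f = 8 is even  true
[3] |3 − 7| = 4  true
[4] g + f = 3 + 8 = 11  true
[5] k = 3, d = 7; 3 < 7  true

No violations.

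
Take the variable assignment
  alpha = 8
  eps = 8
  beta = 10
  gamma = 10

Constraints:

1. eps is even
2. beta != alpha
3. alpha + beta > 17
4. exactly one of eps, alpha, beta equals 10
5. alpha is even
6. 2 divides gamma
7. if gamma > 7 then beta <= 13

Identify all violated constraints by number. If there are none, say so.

1. eps = 8 is even  ✓
2. beta = 10, alpha = 8; distinct  ✓
3. alpha + beta = 8 + 10 = 18; 18 > 17  ✓
4. eps=8, alpha=8, beta=10; 1 of them equals 10  ✓
5. alpha = 8 is even  ✓
6. 10 / 2 = 5, so 2 divides 10  ✓
7. gamma = 10 > 7, so we need beta ≤ 13; beta = 10 ≤ 13  ✓

No violations.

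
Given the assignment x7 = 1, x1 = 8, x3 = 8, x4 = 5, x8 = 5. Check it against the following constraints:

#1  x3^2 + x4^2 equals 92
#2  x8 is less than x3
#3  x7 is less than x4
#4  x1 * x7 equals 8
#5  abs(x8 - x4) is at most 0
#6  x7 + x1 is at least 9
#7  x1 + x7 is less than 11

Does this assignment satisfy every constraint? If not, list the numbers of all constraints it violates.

Constraint 1 does not hold.

#1 x3^2 + x4^2 = 8^2 + 5^2 = 64 + 25 = 89, not 92 — does not hold.
#2 x8 = 5, x3 = 8; 5 < 8 — holds.
#3 x7 = 1, x4 = 5; 1 < 5 — holds.
#4 x1 * x7 = 8 * 1 = 8 — holds.
#5 abs(5 - 5) = 0; 0 ≤ 0 — holds.
#6 x7 + x1 = 1 + 8 = 9; 9 ≥ 9 — holds.
#7 x1 + x7 = 8 + 1 = 9; 9 < 11 — holds.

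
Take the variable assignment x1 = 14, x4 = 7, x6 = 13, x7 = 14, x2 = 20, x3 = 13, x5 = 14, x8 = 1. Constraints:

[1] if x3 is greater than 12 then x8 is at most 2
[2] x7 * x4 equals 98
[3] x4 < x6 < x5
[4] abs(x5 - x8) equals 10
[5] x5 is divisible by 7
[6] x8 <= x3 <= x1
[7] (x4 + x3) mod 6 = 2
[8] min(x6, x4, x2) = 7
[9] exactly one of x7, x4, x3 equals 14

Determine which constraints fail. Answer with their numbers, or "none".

The assignment fails constraint 4.

[1] x3 = 13 > 12, so we need x8 ≤ 2; x8 = 1 ≤ 2  true
[2] x7 * x4 = 14 * 7 = 98  true
[3] values 7 < 13 < 14  true
[4] abs(14 - 1) = 13, not 10  false
[5] 14 / 7 = 2, so 7 divides 14  true
[6] values 1 <= 13 <= 14  true
[7] x4 + x3 = 20; 20 mod 6 = 2  true
[8] min(13, 7, 20) = 7  true
[9] x7=14, x4=7, x3=13; 1 of them equals 14  true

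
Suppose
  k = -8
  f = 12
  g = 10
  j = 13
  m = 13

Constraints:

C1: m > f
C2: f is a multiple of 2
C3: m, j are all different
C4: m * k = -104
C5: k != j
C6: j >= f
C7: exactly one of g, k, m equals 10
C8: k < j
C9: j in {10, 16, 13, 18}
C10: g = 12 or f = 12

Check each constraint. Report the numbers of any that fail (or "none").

C1: m = 13, f = 12; 13 > 12  ✔
C2: 12 / 2 = 6, so 2 divides 12  ✔
C3: m = j = 13, not all different  ✘
C4: m * k = 13 * (-8) = -104  ✔
C5: k = -8, j = 13; distinct  ✔
C6: j = 13, f = 12; 13 ≥ 12  ✔
C7: g=10, k=-8, m=13; 1 of them equals 10  ✔
C8: k = -8, j = 13; -8 < 13  ✔
C9: j = 13 is in {10, 16, 13, 18}  ✔
C10: g = 10 ≠ 12, but f = 12 = 12 (second disjunct)  ✔

Constraint 3 does not hold.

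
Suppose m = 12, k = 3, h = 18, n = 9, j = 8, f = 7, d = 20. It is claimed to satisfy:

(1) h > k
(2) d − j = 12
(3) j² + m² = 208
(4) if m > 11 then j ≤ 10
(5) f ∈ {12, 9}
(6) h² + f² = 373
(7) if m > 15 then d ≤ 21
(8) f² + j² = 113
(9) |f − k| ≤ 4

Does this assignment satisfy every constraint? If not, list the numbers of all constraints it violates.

Violated: 5.

(1) h = 18, k = 3; 18 > 3  ✔
(2) d − j = 20 − 8 = 12  ✔
(3) j² + m² = 8² + 12² = 64 + 144 = 208  ✔
(4) m = 12 > 11, so we need j ≤ 10; j = 8 ≤ 10  ✔
(5) f = 7 is not in {12, 9}  ✘
(6) h² + f² = 18² + 7² = 324 + 49 = 373  ✔
(7) m = 12, not > 15; antecedent false, conditional vacuously true  ✔
(8) f² + j² = 7² + 8² = 49 + 64 = 113  ✔
(9) |7 − 3| = 4; 4 ≤ 4  ✔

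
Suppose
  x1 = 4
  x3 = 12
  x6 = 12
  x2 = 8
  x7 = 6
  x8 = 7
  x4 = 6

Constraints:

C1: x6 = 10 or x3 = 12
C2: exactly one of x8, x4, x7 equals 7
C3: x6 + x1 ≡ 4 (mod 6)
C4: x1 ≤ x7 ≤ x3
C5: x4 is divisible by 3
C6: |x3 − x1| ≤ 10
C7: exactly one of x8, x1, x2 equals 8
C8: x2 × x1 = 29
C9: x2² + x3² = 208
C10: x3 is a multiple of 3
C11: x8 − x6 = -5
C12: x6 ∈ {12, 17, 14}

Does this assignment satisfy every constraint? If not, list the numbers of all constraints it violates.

Constraint 8 is violated.

C1: x6 = 12 ≠ 10, but x3 = 12 = 12 (second disjunct) — satisfied.
C2: x8=7, x4=6, x7=6; 1 of them equals 7 — satisfied.
C3: x6 + x1 = 16; 16 mod 6 = 4 — satisfied.
C4: values 4 ≤ 6 ≤ 12 — satisfied.
C5: 6 / 3 = 2, so 3 divides 6 — satisfied.
C6: |12 − 4| = 8; 8 ≤ 10 — satisfied.
C7: x8=7, x1=4, x2=8; 1 of them equals 8 — satisfied.
C8: x2 × x1 = 8 × 4 = 32, not 29 — violated.
C9: x2² + x3² = 8² + 12² = 64 + 144 = 208 — satisfied.
C10: 12 / 3 = 4, so 3 divides 12 — satisfied.
C11: x8 − x6 = 7 − 12 = -5 — satisfied.
C12: x6 = 12 is in {12, 17, 14} — satisfied.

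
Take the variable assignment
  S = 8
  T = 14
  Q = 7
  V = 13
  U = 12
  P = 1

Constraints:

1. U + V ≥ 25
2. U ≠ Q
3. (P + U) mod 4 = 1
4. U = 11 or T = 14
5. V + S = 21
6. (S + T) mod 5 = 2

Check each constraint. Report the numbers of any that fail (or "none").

No violations.

1. U + V = 12 + 13 = 25; 25 ≥ 25 — OK.
2. U = 12, Q = 7; distinct — OK.
3. P + U = 13; 13 mod 4 = 1 — OK.
4. U = 12 ≠ 11, but T = 14 = 14 (second disjunct) — OK.
5. V + S = 13 + 8 = 21 — OK.
6. S + T = 22; 22 mod 5 = 2 — OK.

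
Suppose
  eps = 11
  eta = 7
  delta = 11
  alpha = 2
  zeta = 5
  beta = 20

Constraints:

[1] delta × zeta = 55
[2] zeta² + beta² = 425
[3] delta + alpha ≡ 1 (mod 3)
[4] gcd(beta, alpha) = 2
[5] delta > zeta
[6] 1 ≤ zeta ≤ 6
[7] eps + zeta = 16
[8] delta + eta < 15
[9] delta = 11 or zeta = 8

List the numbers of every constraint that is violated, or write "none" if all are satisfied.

Constraint 8 does not hold.

[1] delta × zeta = 11 × 5 = 55 — satisfied.
[2] zeta² + beta² = 5² + 20² = 25 + 400 = 425 — satisfied.
[3] delta + alpha = 13; 13 mod 3 = 1 — satisfied.
[4] gcd(20, 2) = 2 — satisfied.
[5] delta = 11, zeta = 5; 11 > 5 — satisfied.
[6] zeta = 5 lies in [1, 6] — satisfied.
[7] eps + zeta = 11 + 5 = 16 — satisfied.
[8] delta + eta = 11 + 7 = 18; 18 ≥ 15, bound 15 not met — violated.
[9] delta = 11 = 11 (first disjunct) — satisfied.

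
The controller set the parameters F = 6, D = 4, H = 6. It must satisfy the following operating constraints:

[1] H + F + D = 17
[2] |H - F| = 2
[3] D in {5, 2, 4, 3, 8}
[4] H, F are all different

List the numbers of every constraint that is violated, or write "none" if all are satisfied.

[1] H + F + D = 6 + 6 + 4 = 16, not 17 — fails.
[2] |6 - 6| = 0, not 2 — fails.
[3] D = 4 is in {5, 2, 4, 3, 8} — holds.
[4] H = F = 6, not all different — fails.

The assignment fails constraints 1, 2, 4.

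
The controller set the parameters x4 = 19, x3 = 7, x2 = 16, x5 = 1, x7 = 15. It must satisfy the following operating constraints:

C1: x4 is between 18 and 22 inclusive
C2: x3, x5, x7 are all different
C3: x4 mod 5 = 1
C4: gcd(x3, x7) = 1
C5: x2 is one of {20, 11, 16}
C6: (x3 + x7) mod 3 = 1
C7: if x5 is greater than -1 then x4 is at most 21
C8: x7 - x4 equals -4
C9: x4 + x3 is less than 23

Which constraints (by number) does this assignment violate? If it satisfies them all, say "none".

C1: x4 = 19 lies in [18, 22]  ✔
C2: values 7, 1, 15 are pairwise distinct  ✔
C3: 19 mod 5 = 4, not 1  ✘
C4: gcd(7, 15) = 1  ✔
C5: x2 = 16 is in {20, 11, 16}  ✔
C6: x3 + x7 = 22; 22 mod 3 = 1  ✔
C7: x5 = 1 > -1, so we need x4 ≤ 21; x4 = 19 ≤ 21  ✔
C8: x7 - x4 = 15 - 19 = -4  ✔
C9: x4 + x3 = 19 + 7 = 26; 26 ≥ 23, bound 23 not met  ✘

The assignment fails constraints 3, 9.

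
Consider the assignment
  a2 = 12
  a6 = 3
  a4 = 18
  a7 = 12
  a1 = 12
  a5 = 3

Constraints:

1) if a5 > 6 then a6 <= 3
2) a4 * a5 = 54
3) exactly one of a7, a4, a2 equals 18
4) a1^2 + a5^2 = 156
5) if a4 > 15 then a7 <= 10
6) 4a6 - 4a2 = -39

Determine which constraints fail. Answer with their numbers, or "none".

1) a5 = 3, not > 6; antecedent false, conditional vacuously true — holds.
2) a4 * a5 = 18 * 3 = 54 — holds.
3) a7=12, a4=18, a2=12; 1 of them equals 18 — holds.
4) a1^2 + a5^2 = 12^2 + 3^2 = 144 + 9 = 153, not 156 — does not hold.
5) a4 = 18 > 15, so we need a7 ≤ 10; but a7 = 12 > 10 — does not hold.
6) 4a6 - 4a2 = 4(3) - 4(12) = -36, not -39 — does not hold.

Violated: 4, 5, and 6.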